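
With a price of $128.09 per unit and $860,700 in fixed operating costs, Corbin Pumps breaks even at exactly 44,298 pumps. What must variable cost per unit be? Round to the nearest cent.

$108.66

Contribution per unit must be FC / Q = $860,700 / 44,298 = $19.4298.
Hence VC = price − CM = $128.09 − $19.4298 = $108.66.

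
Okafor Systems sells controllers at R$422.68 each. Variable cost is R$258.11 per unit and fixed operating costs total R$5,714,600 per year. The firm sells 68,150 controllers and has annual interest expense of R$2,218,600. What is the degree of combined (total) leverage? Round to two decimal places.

3.42

At 68,150 units, contribution = 68,150 × R$164.57 = R$11,215,445.50.
Subtracting fixed costs: EBIT = R$11,215,445.50 − R$5,714,600 = R$5,500,845.50. Interest = R$2,218,600.00.
DOL = R$11,215,445.50 ÷ R$5,500,845.50 = 2.0389; DFL = R$5,500,845.50 ÷ R$3,282,245.50 = 1.6759.
Combined leverage = 2.0389 × 1.6759 = 3.4170.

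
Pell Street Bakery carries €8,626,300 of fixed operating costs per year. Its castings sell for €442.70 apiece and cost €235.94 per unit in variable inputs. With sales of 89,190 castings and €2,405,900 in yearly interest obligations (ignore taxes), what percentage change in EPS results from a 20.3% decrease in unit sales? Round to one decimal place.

-50.5%

Contribution at this volume is 89,190 × €206.76 = €18,440,924.40.
EBIT = €18,440,924.40 − €8,626,300 = €9,814,624.40.
After interest of €2,405,900.00, pre-tax earnings = €7,408,724.40.
DCL = total CM / (EBIT − I) = €18,440,924.40 / €7,408,724.40 = 2.4891.
EPS therefore changes by 2.4891 × (-20.3%) = -50.5%.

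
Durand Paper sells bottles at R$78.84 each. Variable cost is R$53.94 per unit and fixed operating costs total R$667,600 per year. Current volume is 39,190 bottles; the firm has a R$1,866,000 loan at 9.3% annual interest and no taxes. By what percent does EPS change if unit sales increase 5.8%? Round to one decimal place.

At 39,190 units, contribution = 39,190 × R$24.90 = R$975,831.00.
Operating income = contribution − fixed costs = R$975,831.00 − R$667,600 = R$308,231.00.
Interest = R$173,538.00, so EBIT − I = R$134,693.00.
DCL = total CM / (EBIT − I) = R$975,831.00 / R$134,693.00 = 7.2449.
%ΔEPS = DCL × %ΔSales = 7.2449 × +5.8% = +42.0%.

+42.0%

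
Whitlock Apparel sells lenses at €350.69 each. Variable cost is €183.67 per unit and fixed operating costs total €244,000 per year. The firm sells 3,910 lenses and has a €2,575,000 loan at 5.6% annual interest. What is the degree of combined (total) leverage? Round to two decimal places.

Contribution at this volume is 3,910 × €167.02 = €653,048.20.
Subtracting fixed costs: EBIT = €653,048.20 − €244,000 = €409,048.20. Interest = €144,200.00.
DOL = €653,048.20 ÷ €409,048.20 = 1.5965; DFL = €409,048.20 ÷ €264,848.20 = 1.5445.
DCL = DOL × DFL = 1.5965 × 1.5445 = 2.4658.

2.47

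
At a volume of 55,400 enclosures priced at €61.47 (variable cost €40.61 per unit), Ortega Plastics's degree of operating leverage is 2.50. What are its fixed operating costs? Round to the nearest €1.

At 55,400 units, contribution = 55,400 × €20.86 = €1,155,644.00.
Since DOL = CM ÷ EBIT, EBIT = €1,155,644.00 ÷ 2.50 = €462,257.60.
And FC = contribution − EBIT = €1,155,644.00 − €462,257.60 = €693,386.

€693,386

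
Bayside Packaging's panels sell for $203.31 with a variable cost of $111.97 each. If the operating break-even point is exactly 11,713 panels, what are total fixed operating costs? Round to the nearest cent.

$1,069,865.42

Contribution margin per unit = $203.31 − $111.97 = $91.34.
Since BE = FC / CM, FC = 11,713 × $91.34 = $1,069,865.42.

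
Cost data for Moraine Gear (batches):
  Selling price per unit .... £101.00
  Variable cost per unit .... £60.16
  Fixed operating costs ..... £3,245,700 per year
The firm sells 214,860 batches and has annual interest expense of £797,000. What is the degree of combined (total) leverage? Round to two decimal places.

1.85

Contribution at this volume is 214,860 × £40.84 = £8,774,882.40.
Operating income = contribution − fixed costs = £8,774,882.40 − £3,245,700 = £5,529,182.40. Interest = £797,000.00.
DOL = £8,774,882.40 ÷ £5,529,182.40 = 1.5870; DFL = £5,529,182.40 ÷ £4,732,182.40 = 1.1684.
Combined leverage = 1.5870 × 1.1684 = 1.8543.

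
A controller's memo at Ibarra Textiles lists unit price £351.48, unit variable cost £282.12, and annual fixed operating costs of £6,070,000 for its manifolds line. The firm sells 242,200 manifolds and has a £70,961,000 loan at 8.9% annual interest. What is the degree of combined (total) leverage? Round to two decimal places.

At 242,200 units, contribution = 242,200 × £69.36 = £16,798,992.00.
Subtracting fixed costs: EBIT = £16,798,992.00 − £6,070,000 = £10,728,992.00. Interest = £6,315,529.00, so EBIT − I = £4,413,463.00.
Degree of total leverage = total CM / (EBIT − interest) = £16,798,992.00 / £4,413,463.00 = 3.8063.

3.81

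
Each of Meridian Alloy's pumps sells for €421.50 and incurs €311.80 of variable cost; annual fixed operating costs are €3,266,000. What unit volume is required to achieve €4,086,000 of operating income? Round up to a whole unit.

67,020 pumps

Contribution margin per unit = €421.50 − €311.80 = €109.70.
Units = (FC + target) / CM = (€3,266,000 + €4,086,000) / €109.70 = 67,019.14, so 67,020 pumps.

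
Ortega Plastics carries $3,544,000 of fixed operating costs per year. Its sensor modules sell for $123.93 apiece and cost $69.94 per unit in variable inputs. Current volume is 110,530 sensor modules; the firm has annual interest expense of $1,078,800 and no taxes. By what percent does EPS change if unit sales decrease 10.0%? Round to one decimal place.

-44.4%

Total contribution margin = 110,530 × $53.99 = $5,967,514.70.
EBIT = $5,967,514.70 − $3,544,000 = $2,423,514.70.
After interest of $1,078,800.00, pre-tax earnings = $1,344,714.70.
Degree of combined leverage = contribution ÷ (EBIT − I) = $5,967,514.70 ÷ $1,344,714.70 = 4.4378.
EPS therefore changes by 4.4378 × (-10.0%) = -44.4%.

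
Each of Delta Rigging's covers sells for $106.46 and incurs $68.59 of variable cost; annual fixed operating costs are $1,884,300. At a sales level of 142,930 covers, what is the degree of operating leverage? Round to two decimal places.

1.53

Total contribution margin = 142,930 × $37.87 = $5,412,759.10.
Subtracting fixed costs: EBIT = $5,412,759.10 − $1,884,300 = $3,528,459.10.
So DOL = total CM / EBIT = $5,412,759.10 / $3,528,459.10 = 1.5340.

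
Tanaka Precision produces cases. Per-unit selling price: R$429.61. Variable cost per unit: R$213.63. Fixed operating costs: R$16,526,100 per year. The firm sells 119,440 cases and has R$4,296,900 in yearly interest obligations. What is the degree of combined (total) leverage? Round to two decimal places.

At 119,440 units, contribution = 119,440 × R$215.98 = R$25,796,651.20.
Subtracting fixed costs: EBIT = R$25,796,651.20 − R$16,526,100 = R$9,270,551.20. Interest = R$4,296,900.00, so EBIT − I = R$4,973,651.20.
DCL = contribution ÷ (EBIT − I) = R$25,796,651.20 ÷ R$4,973,651.20 = 5.1867.

5.19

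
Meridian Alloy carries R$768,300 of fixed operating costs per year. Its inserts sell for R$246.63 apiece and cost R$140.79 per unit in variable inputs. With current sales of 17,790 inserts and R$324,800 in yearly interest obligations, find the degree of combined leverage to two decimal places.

2.38

At 17,790 units, contribution = 17,790 × R$105.84 = R$1,882,893.60.
Subtracting fixed costs: EBIT = R$1,882,893.60 − R$768,300 = R$1,114,593.60. Interest = R$324,800.00, so EBIT − I = R$789,793.60.
DCL = contribution ÷ (EBIT − I) = R$1,882,893.60 ÷ R$789,793.60 = 2.3840.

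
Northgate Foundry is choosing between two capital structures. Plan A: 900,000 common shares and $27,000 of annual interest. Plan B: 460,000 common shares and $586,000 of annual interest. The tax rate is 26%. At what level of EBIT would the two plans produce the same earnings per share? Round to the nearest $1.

Set EPS_A = EPS_B: (EBIT − $27,000)(1 − 0.26) ÷ 900,000 = (EBIT − $586,000)(1 − 0.26) ÷ 460,000.
Cancelling (1 − t) and cross-multiplying: 460,000·(EBIT − 27,000) = 900,000·(EBIT − 586,000).
EBIT × (900,000 − 460,000) = 586,000 × 900,000 − 27,000 × 460,000 = 514,980,000,000, so EBIT = 514,980,000,000 ÷ 440,000 = 1,170,409.09.

$1,170,409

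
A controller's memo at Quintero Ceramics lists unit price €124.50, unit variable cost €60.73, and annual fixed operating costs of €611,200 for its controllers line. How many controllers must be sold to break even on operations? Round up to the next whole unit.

9,585 controllers

Each unit contributes €124.50 − €60.73 = €63.77.
Units to break even: €611,200 ÷ €63.77 = 9,584.44, rounded up to 9,585.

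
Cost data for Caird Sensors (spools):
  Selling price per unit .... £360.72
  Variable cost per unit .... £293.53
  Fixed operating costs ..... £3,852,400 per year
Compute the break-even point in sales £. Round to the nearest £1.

CM per unit = £360.72 − £293.53 = £67.19; CM ratio = £67.19 / £360.72 = 0.1863.
Break-even sales = FC ÷ CM ratio = £3,852,400 × £360.72 / £67.19 = £20,682,211.

£20,682,211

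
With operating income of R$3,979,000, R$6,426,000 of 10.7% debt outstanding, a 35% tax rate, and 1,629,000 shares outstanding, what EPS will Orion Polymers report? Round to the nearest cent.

R$1.31

Pre-tax income = R$3,979,000 − R$687,582.00 = R$3,291,418.00.
Net income = R$3,291,418.00 × (1 − 0.35) = R$2,139,421.70.
EPS = R$2,139,421.70 ÷ 1,629,000 = R$1.31.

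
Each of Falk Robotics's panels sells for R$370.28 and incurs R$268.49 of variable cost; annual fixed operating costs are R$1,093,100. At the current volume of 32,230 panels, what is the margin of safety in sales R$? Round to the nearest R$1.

R$7,957,770

Unit CM = price − variable cost = R$370.28 − R$268.49 = R$101.79. Break-even units = R$1,093,100 ÷ R$101.79 = 10,738.78; break-even revenue = 10,738.78 × R$370.28 = R$3,976,353.94.
Actual sales revenue = 32,230 × R$370.28 = R$11,934,124.40.
Margin of safety = R$11,934,124.40 − R$3,976,353.94 = R$7,957,770.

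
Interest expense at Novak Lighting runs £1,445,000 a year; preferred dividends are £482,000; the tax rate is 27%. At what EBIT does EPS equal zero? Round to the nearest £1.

Grossing the preferred dividend up to pre-tax terms: £482,000 / (1 − 0.27) = £660,273.97.
EPS = 0 when EBIT covers interest plus the pre-tax preferred burden: £1,445,000 + £660,273.97 = £2,105,273.97.

£2,105,274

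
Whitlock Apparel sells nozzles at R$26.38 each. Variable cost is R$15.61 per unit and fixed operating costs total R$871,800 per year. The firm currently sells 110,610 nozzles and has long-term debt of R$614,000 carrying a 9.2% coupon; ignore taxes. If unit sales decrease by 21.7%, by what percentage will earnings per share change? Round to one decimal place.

Total contribution margin = 110,610 × R$10.77 = R$1,191,269.70.
Subtracting fixed costs: EBIT = R$1,191,269.70 − R$871,800 = R$319,469.70.
After interest of R$56,488.00, pre-tax earnings = R$262,981.70.
DCL = total CM / (EBIT − I) = R$1,191,269.70 / R$262,981.70 = 4.5299.
EPS therefore changes by 4.5299 × (-21.7%) = -98.3%.

-98.3%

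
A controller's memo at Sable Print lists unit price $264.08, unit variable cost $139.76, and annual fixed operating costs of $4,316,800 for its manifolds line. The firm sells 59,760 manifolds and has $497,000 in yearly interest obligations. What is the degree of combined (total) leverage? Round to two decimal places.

2.84

At 59,760 units, contribution = 59,760 × $124.32 = $7,429,363.20.
Operating income = contribution − fixed costs = $7,429,363.20 − $4,316,800 = $3,112,563.20. Interest = $497,000.00.
DOL = $7,429,363.20 ÷ $3,112,563.20 = 2.3869; DFL = $3,112,563.20 ÷ $2,615,563.20 = 1.1900.
Combined leverage = 2.3869 × 1.1900 = 2.8404.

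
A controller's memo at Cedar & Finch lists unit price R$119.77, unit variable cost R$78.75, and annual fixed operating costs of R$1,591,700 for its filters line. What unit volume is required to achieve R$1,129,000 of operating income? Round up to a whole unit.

Unit CM = price − variable cost = R$119.77 − R$78.75 = R$41.02.
Required volume = (fixed costs + target profit) ÷ CM = (R$1,591,700 + R$1,129,000) ÷ R$41.02 = 66,326.18, so 66,327 filters.

66,327 filters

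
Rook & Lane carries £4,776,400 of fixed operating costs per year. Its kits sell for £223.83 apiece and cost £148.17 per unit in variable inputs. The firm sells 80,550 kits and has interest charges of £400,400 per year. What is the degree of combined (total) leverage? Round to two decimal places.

6.64

Contribution at this volume is 80,550 × £75.66 = £6,094,413.00.
EBIT = £6,094,413.00 − £4,776,400 = £1,318,013.00. Interest = £400,400.00, so EBIT − I = £917,613.00.
DCL = contribution ÷ (EBIT − I) = £6,094,413.00 ÷ £917,613.00 = 6.6416.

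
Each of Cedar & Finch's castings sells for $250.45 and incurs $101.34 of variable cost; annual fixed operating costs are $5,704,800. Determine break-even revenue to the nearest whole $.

$9,581,967

CM per unit = $250.45 − $101.34 = $149.11; CM ratio = $149.11 / $250.45 = 0.5954.
Break-even sales = FC ÷ CM ratio = $5,704,800 × $250.45 / $149.11 = $9,581,967.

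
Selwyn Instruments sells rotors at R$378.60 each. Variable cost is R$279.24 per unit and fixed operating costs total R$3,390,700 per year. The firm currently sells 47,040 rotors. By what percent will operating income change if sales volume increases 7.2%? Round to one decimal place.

+26.2%

Contribution at this volume is 47,040 × R$99.36 = R$4,673,894.40.
Subtracting fixed costs: EBIT = R$4,673,894.40 − R$3,390,700 = R$1,283,194.40.
Degree of operating leverage = R$4,673,894.40 / R$1,283,194.40 = 3.6424.
%ΔEBIT = DOL × %ΔSales = 3.6424 × +7.2% = +26.2%.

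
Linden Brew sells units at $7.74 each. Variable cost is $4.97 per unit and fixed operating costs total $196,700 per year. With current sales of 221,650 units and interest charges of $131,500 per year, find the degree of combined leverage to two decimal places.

2.15

Contribution at this volume is 221,650 × $2.77 = $613,970.50.
Subtracting fixed costs: EBIT = $613,970.50 − $196,700 = $417,270.50. Interest = $131,500.00.
DOL = $613,970.50 ÷ $417,270.50 = 1.4714; DFL = $417,270.50 ÷ $285,770.50 = 1.4602.
DCL = DOL × DFL = 1.4714 × 1.4602 = 2.1485.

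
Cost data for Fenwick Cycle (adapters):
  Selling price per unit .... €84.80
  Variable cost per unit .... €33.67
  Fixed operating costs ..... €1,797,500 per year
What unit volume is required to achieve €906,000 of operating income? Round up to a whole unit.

52,876 adapters

Unit CM = price − variable cost = €84.80 − €33.67 = €51.13.
Need Q such that Q × €51.13 − €1,797,500 = €906,000, i.e. Q = €2,703,500 / €51.13 = 52,875.02 → 52,876.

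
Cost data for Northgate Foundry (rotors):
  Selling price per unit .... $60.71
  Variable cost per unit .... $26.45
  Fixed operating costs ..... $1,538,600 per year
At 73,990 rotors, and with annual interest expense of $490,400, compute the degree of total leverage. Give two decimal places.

At 73,990 units, contribution = 73,990 × $34.26 = $2,534,897.40.
Operating income = contribution − fixed costs = $2,534,897.40 − $1,538,600 = $996,297.40. Interest = $490,400.00.
DOL = $2,534,897.40 ÷ $996,297.40 = 2.5443; DFL = $996,297.40 ÷ $505,897.40 = 1.9694.
Combined leverage = 2.5443 × 1.9694 = 5.0107.

5.01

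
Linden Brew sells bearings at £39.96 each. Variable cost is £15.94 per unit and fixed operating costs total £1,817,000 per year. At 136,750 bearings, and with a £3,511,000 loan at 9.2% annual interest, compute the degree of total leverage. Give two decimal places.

At 136,750 units, contribution = 136,750 × £24.02 = £3,284,735.00.
Subtracting fixed costs: EBIT = £3,284,735.00 − £1,817,000 = £1,467,735.00. Interest = £323,012.00, so EBIT − I = £1,144,723.00.
Degree of total leverage = total CM / (EBIT − interest) = £3,284,735.00 / £1,144,723.00 = 2.8695.

2.87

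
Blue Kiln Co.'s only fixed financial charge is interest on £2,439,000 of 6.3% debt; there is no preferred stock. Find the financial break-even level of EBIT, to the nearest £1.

£153,657

Annual interest = 6.3% × £2,439,000 = £153,657.00.
Without preferred stock the financial break-even is simply EBIT = interest = £153,657.00.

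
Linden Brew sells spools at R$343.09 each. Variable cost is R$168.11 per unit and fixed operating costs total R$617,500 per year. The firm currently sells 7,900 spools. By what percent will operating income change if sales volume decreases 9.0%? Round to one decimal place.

Total contribution margin = 7,900 × R$174.98 = R$1,382,342.00.
EBIT = R$1,382,342.00 − R$617,500 = R$764,842.00.
DOL = contribution ÷ EBIT = R$1,382,342.00 ÷ R$764,842.00 = 1.8074.
So EBIT moves 1.8074 × (-9.0%) = -16.3%.

-16.3%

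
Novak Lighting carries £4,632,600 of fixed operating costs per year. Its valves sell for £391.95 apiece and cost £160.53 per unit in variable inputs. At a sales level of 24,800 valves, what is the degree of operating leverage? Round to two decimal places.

5.19

Contribution at this volume is 24,800 × £231.42 = £5,739,216.00.
Subtracting fixed costs: EBIT = £5,739,216.00 − £4,632,600 = £1,106,616.00.
DOL = contribution ÷ EBIT = £5,739,216.00 ÷ £1,106,616.00 = 5.1863.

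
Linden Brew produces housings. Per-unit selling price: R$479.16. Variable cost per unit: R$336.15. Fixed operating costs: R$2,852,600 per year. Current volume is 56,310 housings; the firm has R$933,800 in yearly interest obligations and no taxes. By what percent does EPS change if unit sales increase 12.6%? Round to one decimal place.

Contribution at this volume is 56,310 × R$143.01 = R$8,052,893.10.
Subtracting fixed costs: EBIT = R$8,052,893.10 − R$2,852,600 = R$5,200,293.10.
Interest = R$933,800.00, so EBIT − I = R$4,266,493.10.
DCL = total CM / (EBIT − I) = R$8,052,893.10 / R$4,266,493.10 = 1.8875.
%ΔEPS = DCL × %ΔSales = 1.8875 × +12.6% = +23.8%.

+23.8%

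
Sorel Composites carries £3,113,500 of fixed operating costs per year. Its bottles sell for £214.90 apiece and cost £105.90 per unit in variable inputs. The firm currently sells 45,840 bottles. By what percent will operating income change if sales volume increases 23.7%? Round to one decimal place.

+62.9%

At 45,840 units, contribution = 45,840 × £109.00 = £4,996,560.00.
Operating income = contribution − fixed costs = £4,996,560.00 − £3,113,500 = £1,883,060.00.
So DOL = total CM / EBIT = £4,996,560.00 / £1,883,060.00 = 2.6534.
So EBIT moves 2.6534 × (+23.7%) = +62.9%.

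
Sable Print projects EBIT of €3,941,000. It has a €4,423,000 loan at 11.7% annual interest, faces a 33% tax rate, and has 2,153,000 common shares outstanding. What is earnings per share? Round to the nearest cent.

€1.07

Interest = €517,491.00, so EBT = €3,941,000 − €517,491.00 = €3,423,509.00.
Net income = €3,423,509.00 × (1 − 0.33) = €2,293,751.03.
Per share: €2,293,751.03 / 2,153,000 shares = €1.07.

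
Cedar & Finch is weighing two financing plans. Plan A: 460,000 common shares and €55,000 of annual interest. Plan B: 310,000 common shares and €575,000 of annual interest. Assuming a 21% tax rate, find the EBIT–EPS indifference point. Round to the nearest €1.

At indifference, (EBIT − 55,000)(1 − t)/460,000 = (EBIT − 575,000)(1 − t)/310,000.
Cancelling (1 − t) and cross-multiplying: 310,000·(EBIT − 55,000) = 460,000·(EBIT − 575,000).
Solving, EBIT = (575,000·460,000 − 55,000·310,000) / (460,000 − 310,000) = 247,450,000,000 / 150,000 = 1,649,666.67.

€1,649,667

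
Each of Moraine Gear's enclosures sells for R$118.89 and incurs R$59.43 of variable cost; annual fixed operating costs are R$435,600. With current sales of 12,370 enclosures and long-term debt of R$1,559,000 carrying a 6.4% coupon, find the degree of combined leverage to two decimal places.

At 12,370 units, contribution = 12,370 × R$59.46 = R$735,520.20.
Subtracting fixed costs: EBIT = R$735,520.20 − R$435,600 = R$299,920.20. Interest = R$99,776.00, so EBIT − I = R$200,144.20.
Degree of total leverage = total CM / (EBIT − interest) = R$735,520.20 / R$200,144.20 = 3.6750.

3.67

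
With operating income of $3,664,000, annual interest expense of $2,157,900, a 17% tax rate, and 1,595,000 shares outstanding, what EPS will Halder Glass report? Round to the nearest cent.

$0.78

Pre-tax income = $3,664,000 − $2,157,900.00 = $1,506,100.00.
After tax at 17%: net income = $1,506,100.00 × 0.83 = $1,250,063.00.
EPS = $1,250,063.00 ÷ 1,595,000 = $0.78.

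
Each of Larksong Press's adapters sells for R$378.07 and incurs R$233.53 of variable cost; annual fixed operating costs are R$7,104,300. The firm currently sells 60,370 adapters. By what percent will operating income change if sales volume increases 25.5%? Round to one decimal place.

+137.2%

At 60,370 units, contribution = 60,370 × R$144.54 = R$8,725,879.80.
Subtracting fixed costs: EBIT = R$8,725,879.80 − R$7,104,300 = R$1,621,579.80.
So DOL = total CM / EBIT = R$8,725,879.80 / R$1,621,579.80 = 5.3811.
Operating income changes by 5.3811 × +25.5% = +137.2%.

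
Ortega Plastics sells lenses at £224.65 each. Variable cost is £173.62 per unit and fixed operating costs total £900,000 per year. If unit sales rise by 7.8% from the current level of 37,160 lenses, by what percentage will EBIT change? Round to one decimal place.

+14.8%

At 37,160 units, contribution = 37,160 × £51.03 = £1,896,274.80.
Operating income = contribution − fixed costs = £1,896,274.80 − £900,000 = £996,274.80.
DOL = contribution ÷ EBIT = £1,896,274.80 ÷ £996,274.80 = 1.9034.
So EBIT moves 1.9034 × (+7.8%) = +14.8%.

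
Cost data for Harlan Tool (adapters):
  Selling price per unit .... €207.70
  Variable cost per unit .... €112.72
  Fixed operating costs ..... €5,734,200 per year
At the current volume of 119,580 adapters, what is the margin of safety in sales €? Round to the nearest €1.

Contribution margin per unit = €207.70 − €112.72 = €94.98. Break-even units = €5,734,200 ÷ €94.98 = 60,372.71; break-even revenue = 60,372.71 × €207.70 = €12,539,411.88.
Current sales = 119,580 × €207.70 = €24,836,766.00.
Margin of safety = €24,836,766.00 − €12,539,411.88 = €12,297,354.

€12,297,354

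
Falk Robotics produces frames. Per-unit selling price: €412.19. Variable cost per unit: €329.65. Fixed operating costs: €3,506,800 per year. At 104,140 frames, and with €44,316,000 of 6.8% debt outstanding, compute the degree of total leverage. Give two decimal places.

At 104,140 units, contribution = 104,140 × €82.54 = €8,595,715.60.
EBIT = €8,595,715.60 − €3,506,800 = €5,088,915.60. Interest = €3,013,488.00.
DOL = €8,595,715.60 ÷ €5,088,915.60 = 1.6891; DFL = €5,088,915.60 ÷ €2,075,427.60 = 2.4520.
Combined leverage = 1.6891 × 2.4520 = 4.1417.

4.14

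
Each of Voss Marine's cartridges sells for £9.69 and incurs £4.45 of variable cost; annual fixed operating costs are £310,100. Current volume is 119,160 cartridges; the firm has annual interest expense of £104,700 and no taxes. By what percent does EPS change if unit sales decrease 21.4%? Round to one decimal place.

-63.8%

At 119,160 units, contribution = 119,160 × £5.24 = £624,398.40.
Subtracting fixed costs: EBIT = £624,398.40 − £310,100 = £314,298.40.
Interest = £104,700.00, so EBIT − I = £209,598.40.
DCL = total CM / (EBIT − I) = £624,398.40 / £209,598.40 = 2.9790.
%ΔEPS = DCL × %ΔSales = 2.9790 × -21.4% = -63.8%.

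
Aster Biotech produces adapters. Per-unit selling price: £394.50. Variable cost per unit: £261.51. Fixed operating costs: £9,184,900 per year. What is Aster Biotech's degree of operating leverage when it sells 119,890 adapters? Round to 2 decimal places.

Contribution at this volume is 119,890 × £132.99 = £15,944,171.10.
Operating income = contribution − fixed costs = £15,944,171.10 − £9,184,900 = £6,759,271.10.
So DOL = total CM / EBIT = £15,944,171.10 / £6,759,271.10 = 2.3589.

2.36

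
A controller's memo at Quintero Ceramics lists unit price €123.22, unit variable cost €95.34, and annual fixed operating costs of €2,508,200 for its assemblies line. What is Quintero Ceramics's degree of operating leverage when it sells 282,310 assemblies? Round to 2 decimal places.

Contribution at this volume is 282,310 × €27.88 = €7,870,802.80.
EBIT = €7,870,802.80 − €2,508,200 = €5,362,602.80.
So DOL = total CM / EBIT = €7,870,802.80 / €5,362,602.80 = 1.4677.

1.47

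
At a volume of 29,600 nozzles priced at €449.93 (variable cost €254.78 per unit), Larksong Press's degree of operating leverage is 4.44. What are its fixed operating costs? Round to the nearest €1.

Contribution at this volume is 29,600 × €195.15 = €5,776,440.00.
Since DOL = CM ÷ EBIT, EBIT = €5,776,440.00 ÷ 4.44 = €1,301,000.00.
And FC = contribution − EBIT = €5,776,440.00 − €1,301,000.00 = €4,475,440.

€4,475,440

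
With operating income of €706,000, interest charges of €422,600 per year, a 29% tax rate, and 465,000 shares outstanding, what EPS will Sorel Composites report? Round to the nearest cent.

Pre-tax income = €706,000 − €422,600.00 = €283,400.00.
Net income = €283,400.00 × (1 − 0.29) = €201,214.00.
Per share: €201,214.00 / 465,000 shares = €0.43.

€0.43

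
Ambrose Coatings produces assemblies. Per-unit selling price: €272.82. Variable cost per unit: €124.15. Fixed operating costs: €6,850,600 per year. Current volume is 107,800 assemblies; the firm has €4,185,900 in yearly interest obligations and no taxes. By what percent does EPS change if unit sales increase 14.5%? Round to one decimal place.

+46.6%

Total contribution margin = 107,800 × €148.67 = €16,026,626.00.
Operating income = contribution − fixed costs = €16,026,626.00 − €6,850,600 = €9,176,026.00.
Interest = €4,185,900.00, so EBIT − I = €4,990,126.00.
DCL = total CM / (EBIT − I) = €16,026,626.00 / €4,990,126.00 = 3.2117.
%ΔEPS = DCL × %ΔSales = 3.2117 × +14.5% = +46.6%.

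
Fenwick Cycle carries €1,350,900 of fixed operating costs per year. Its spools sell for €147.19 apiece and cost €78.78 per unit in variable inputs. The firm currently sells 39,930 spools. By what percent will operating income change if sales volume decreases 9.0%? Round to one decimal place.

-17.8%

At 39,930 units, contribution = 39,930 × €68.41 = €2,731,611.30.
Operating income = contribution − fixed costs = €2,731,611.30 − €1,350,900 = €1,380,711.30.
DOL = contribution ÷ EBIT = €2,731,611.30 ÷ €1,380,711.30 = 1.9784.
%ΔEBIT = DOL × %ΔSales = 1.9784 × -9.0% = -17.8%.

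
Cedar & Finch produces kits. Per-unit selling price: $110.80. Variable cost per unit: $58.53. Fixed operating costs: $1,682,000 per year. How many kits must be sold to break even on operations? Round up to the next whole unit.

Contribution margin per unit = $110.80 − $58.53 = $52.27.
Units to break even: $1,682,000 ÷ $52.27 = 32,179.07, rounded up to 32,180.

32,180 kits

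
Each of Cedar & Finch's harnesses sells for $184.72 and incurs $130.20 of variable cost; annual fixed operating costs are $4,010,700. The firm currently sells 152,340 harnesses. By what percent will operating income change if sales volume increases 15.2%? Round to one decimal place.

+29.4%

At 152,340 units, contribution = 152,340 × $54.52 = $8,305,576.80.
Subtracting fixed costs: EBIT = $8,305,576.80 − $4,010,700 = $4,294,876.80.
So DOL = total CM / EBIT = $8,305,576.80 / $4,294,876.80 = 1.9338.
Operating income changes by 1.9338 × +15.2% = +29.4%.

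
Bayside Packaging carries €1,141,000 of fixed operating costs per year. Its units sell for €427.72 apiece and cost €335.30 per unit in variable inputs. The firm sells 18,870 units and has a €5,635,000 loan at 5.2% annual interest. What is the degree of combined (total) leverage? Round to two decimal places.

At 18,870 units, contribution = 18,870 × €92.42 = €1,743,965.40.
EBIT = €1,743,965.40 − €1,141,000 = €602,965.40. Interest = €293,020.00, so EBIT − I = €309,945.40.
DCL = contribution ÷ (EBIT − I) = €1,743,965.40 ÷ €309,945.40 = 5.6267.

5.63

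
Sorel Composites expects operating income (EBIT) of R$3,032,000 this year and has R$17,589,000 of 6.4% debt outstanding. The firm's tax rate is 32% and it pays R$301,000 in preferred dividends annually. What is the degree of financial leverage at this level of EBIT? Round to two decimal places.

Annual interest charges come to R$1,125,696.00.
Pre-tax preferred-dividend burden = R$301,000 ÷ (1 − 0.32) = R$442,647.06.
DFL = EBIT ÷ [EBIT − I − D_p/(1−t)] = R$3,032,000 ÷ [R$3,032,000 − R$1,125,696.00 − R$442,647.06] = R$3,032,000 ÷ R$1,463,656.94 = 2.0715.

2.07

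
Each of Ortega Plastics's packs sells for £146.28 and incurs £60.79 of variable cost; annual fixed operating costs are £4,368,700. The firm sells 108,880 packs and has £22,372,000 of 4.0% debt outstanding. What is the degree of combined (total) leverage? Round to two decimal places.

Total contribution margin = 108,880 × £85.49 = £9,308,151.20.
Operating income = contribution − fixed costs = £9,308,151.20 − £4,368,700 = £4,939,451.20. Interest = £894,880.00, so EBIT − I = £4,044,571.20.
Degree of total leverage = total CM / (EBIT − interest) = £9,308,151.20 / £4,044,571.20 = 2.3014.

2.30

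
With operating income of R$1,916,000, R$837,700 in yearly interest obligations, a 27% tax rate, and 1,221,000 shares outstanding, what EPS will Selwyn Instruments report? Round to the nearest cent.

R$0.64

Interest = R$837,700.00, so EBT = R$1,916,000 − R$837,700.00 = R$1,078,300.00.
Net income = R$1,078,300.00 × (1 − 0.27) = R$787,159.00.
EPS = R$787,159.00 ÷ 1,221,000 = R$0.64.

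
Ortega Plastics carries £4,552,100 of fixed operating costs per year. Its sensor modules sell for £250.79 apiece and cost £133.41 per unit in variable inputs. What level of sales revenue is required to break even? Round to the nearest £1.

Contribution margin per unit = £250.79 − £133.41 = £117.38, a CM ratio of £117.38 ÷ £250.79 = 0.4680.
Break-even sales = FC ÷ CM ratio = £4,552,100 × £250.79 / £117.38 = £9,725,858.

£9,725,858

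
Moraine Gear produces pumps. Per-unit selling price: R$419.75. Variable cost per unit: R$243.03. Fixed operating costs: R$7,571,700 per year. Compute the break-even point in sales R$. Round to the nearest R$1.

CM per unit = R$419.75 − R$243.03 = R$176.72; CM ratio = R$176.72 / R$419.75 = 0.4210.
Break-even sales = FC ÷ CM ratio = R$7,571,700 × R$419.75 / R$176.72 = R$17,984,501.

R$17,984,501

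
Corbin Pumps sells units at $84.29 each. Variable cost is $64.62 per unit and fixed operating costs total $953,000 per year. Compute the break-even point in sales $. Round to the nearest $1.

$4,083,801

Contribution margin per unit = $84.29 − $64.62 = $19.67, a CM ratio of $19.67 ÷ $84.29 = 0.2334.
Break-even sales = FC ÷ CM ratio = $953,000 × $84.29 / $19.67 = $4,083,801.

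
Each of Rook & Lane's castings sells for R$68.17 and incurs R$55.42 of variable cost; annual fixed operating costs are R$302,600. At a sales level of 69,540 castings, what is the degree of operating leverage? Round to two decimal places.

Contribution at this volume is 69,540 × R$12.75 = R$886,635.00.
Operating income = contribution − fixed costs = R$886,635.00 − R$302,600 = R$584,035.00.
So DOL = total CM / EBIT = R$886,635.00 / R$584,035.00 = 1.5181.

1.52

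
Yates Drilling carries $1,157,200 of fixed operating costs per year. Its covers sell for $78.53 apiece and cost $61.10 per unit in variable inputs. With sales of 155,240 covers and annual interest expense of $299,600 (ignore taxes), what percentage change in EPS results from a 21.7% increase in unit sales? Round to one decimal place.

Contribution at this volume is 155,240 × $17.43 = $2,705,833.20.
Subtracting fixed costs: EBIT = $2,705,833.20 − $1,157,200 = $1,548,633.20.
After interest of $299,600.00, pre-tax earnings = $1,249,033.20.
DCL = total CM / (EBIT − I) = $2,705,833.20 / $1,249,033.20 = 2.1663.
EPS therefore changes by 2.1663 × (+21.7%) = +47.0%.

+47.0%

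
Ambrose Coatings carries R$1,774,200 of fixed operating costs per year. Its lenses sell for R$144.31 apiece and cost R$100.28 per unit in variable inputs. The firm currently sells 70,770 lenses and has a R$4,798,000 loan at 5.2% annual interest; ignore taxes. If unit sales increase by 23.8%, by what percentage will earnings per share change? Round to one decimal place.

Contribution at this volume is 70,770 × R$44.03 = R$3,116,003.10.
Operating income = contribution − fixed costs = R$3,116,003.10 − R$1,774,200 = R$1,341,803.10.
Interest = R$249,496.00, so EBIT − I = R$1,092,307.10.
Degree of combined leverage = contribution ÷ (EBIT − I) = R$3,116,003.10 ÷ R$1,092,307.10 = 2.8527.
EPS therefore changes by 2.8527 × (+23.8%) = +67.9%.

+67.9%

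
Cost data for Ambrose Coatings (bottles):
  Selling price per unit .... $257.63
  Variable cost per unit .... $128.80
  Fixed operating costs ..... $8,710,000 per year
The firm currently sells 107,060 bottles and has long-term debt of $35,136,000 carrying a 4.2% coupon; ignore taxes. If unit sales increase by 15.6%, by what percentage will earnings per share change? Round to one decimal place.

Total contribution margin = 107,060 × $128.83 = $13,792,539.80.
Subtracting fixed costs: EBIT = $13,792,539.80 − $8,710,000 = $5,082,539.80.
After interest of $1,475,712.00, pre-tax earnings = $3,606,827.80.
DCL = total CM / (EBIT − I) = $13,792,539.80 / $3,606,827.80 = 3.8240.
EPS therefore changes by 3.8240 × (+15.6%) = +59.7%.

+59.7%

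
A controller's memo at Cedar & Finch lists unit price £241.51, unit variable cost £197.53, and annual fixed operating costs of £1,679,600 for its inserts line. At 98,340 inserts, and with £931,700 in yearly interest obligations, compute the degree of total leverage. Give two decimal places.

2.52

Total contribution margin = 98,340 × £43.98 = £4,324,993.20.
EBIT = £4,324,993.20 − £1,679,600 = £2,645,393.20. Interest = £931,700.00.
DOL = £4,324,993.20 ÷ £2,645,393.20 = 1.6349; DFL = £2,645,393.20 ÷ £1,713,693.20 = 1.5437.
DCL = DOL × DFL = 1.6349 × 1.5437 = 2.5238.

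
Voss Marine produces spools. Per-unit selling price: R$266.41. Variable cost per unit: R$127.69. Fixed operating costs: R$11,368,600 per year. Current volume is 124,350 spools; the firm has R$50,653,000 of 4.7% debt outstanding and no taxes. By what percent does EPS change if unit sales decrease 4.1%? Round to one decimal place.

-20.2%

At 124,350 units, contribution = 124,350 × R$138.72 = R$17,249,832.00.
Operating income = contribution − fixed costs = R$17,249,832.00 − R$11,368,600 = R$5,881,232.00.
After interest of R$2,380,691.00, pre-tax earnings = R$3,500,541.00.
Degree of combined leverage = contribution ÷ (EBIT − I) = R$17,249,832.00 ÷ R$3,500,541.00 = 4.9278.
%ΔEPS = DCL × %ΔSales = 4.9278 × -4.1% = -20.2%.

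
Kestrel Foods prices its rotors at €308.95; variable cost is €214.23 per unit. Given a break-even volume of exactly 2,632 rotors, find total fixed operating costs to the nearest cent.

Each unit contributes €308.95 − €214.23 = €94.72.
Since BE = FC / CM, FC = 2,632 × €94.72 = €249,303.04.

€249,303.04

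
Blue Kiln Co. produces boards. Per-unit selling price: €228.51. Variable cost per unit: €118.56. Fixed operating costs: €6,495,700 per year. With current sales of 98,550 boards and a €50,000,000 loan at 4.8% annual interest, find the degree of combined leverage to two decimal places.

Contribution at this volume is 98,550 × €109.95 = €10,835,572.50.
EBIT = €10,835,572.50 − €6,495,700 = €4,339,872.50. Interest = €2,400,000.00, so EBIT − I = €1,939,872.50.
DCL = contribution ÷ (EBIT − I) = €10,835,572.50 ÷ €1,939,872.50 = 5.5857.

5.59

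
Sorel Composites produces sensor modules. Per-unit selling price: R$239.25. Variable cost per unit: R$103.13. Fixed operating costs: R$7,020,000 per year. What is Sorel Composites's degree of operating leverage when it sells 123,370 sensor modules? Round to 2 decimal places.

1.72

Total contribution margin = 123,370 × R$136.12 = R$16,793,124.40.
Subtracting fixed costs: EBIT = R$16,793,124.40 − R$7,020,000 = R$9,773,124.40.
Degree of operating leverage = R$16,793,124.40 / R$9,773,124.40 = 1.7183.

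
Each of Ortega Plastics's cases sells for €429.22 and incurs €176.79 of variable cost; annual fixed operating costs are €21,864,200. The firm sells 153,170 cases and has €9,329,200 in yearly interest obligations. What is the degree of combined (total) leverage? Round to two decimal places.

At 153,170 units, contribution = 153,170 × €252.43 = €38,664,703.10.
Operating income = contribution − fixed costs = €38,664,703.10 − €21,864,200 = €16,800,503.10. Interest = €9,329,200.00.
DOL = €38,664,703.10 ÷ €16,800,503.10 = 2.3014; DFL = €16,800,503.10 ÷ €7,471,303.10 = 2.2487.
Combined leverage = 2.3014 × 2.2487 = 5.1752.

5.18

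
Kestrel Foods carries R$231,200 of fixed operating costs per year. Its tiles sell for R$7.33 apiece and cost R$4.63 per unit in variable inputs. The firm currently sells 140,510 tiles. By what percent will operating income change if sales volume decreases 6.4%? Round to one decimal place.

-16.4%

At 140,510 units, contribution = 140,510 × R$2.70 = R$379,377.00.
EBIT = R$379,377.00 − R$231,200 = R$148,177.00.
DOL = contribution ÷ EBIT = R$379,377.00 ÷ R$148,177.00 = 2.5603.
Operating income changes by 2.5603 × -6.4% = -16.4%.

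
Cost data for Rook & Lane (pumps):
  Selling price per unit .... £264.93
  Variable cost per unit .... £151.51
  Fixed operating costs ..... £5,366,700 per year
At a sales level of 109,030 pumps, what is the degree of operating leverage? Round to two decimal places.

1.77

Total contribution margin = 109,030 × £113.42 = £12,366,182.60.
EBIT = £12,366,182.60 − £5,366,700 = £6,999,482.60.
So DOL = total CM / EBIT = £12,366,182.60 / £6,999,482.60 = 1.7667.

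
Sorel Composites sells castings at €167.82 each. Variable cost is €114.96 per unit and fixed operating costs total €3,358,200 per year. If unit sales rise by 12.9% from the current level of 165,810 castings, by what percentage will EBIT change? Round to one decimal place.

Contribution at this volume is 165,810 × €52.86 = €8,764,716.60.
Subtracting fixed costs: EBIT = €8,764,716.60 − €3,358,200 = €5,406,516.60.
Degree of operating leverage = €8,764,716.60 / €5,406,516.60 = 1.6211.
Operating income changes by 1.6211 × +12.9% = +20.9%.

+20.9%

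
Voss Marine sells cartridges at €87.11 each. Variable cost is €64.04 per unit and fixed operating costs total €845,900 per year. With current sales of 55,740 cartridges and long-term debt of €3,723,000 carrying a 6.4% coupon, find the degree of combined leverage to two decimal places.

6.37

Total contribution margin = 55,740 × €23.07 = €1,285,921.80.
Operating income = contribution − fixed costs = €1,285,921.80 − €845,900 = €440,021.80. Interest = €238,272.00, so EBIT − I = €201,749.80.
DCL = contribution ÷ (EBIT − I) = €1,285,921.80 ÷ €201,749.80 = 6.3738.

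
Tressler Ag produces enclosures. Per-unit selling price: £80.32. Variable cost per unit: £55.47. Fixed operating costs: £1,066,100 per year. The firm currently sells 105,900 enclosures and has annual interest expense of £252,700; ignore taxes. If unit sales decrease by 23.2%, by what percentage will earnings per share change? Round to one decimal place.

-46.5%

Contribution at this volume is 105,900 × £24.85 = £2,631,615.00.
Operating income = contribution − fixed costs = £2,631,615.00 − £1,066,100 = £1,565,515.00.
After interest of £252,700.00, pre-tax earnings = £1,312,815.00.
Degree of combined leverage = contribution ÷ (EBIT − I) = £2,631,615.00 ÷ £1,312,815.00 = 2.0046.
%ΔEPS = DCL × %ΔSales = 2.0046 × -23.2% = -46.5%.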